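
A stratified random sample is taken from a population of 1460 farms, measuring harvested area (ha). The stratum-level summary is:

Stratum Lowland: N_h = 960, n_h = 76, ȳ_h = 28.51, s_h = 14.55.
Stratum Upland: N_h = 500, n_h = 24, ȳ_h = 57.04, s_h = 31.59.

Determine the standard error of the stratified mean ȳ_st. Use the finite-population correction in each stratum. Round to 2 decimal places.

SE(ȳ_st) ≈ 2.40

V̂(ȳ_st) = Σ W_h² (1 − n_h/N_h) s_h²/n_h, with W_h = N_h/N and N = 1460:
  stratum Lowland: (960/1460)²·(1 − 76/960)·14.55²/76 = 1.109
  stratum Upland: (500/1460)²·(1 − 24/500)·31.59²/24 = 4.64258
V̂(ȳ_st) = 5.75158
SE(ȳ_st) = √5.75158 = 2.39824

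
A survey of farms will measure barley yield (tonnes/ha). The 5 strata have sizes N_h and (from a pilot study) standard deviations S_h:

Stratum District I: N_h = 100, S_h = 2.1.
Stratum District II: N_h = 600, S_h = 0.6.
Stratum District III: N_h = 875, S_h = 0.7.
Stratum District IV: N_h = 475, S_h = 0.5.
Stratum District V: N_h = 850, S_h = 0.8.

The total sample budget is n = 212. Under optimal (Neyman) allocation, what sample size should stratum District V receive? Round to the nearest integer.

Neyman allocation: n_h = n · N_h S_h / Σ N_i S_i, with n = 212.
  stratum District I: N_h·S_h = 100·2.1 = 210.00
  stratum District II: N_h·S_h = 600·0.6 = 360.00
  stratum District III: N_h·S_h = 875·0.7 = 612.50
  stratum District IV: N_h·S_h = 475·0.5 = 237.50
  stratum District V: N_h·S_h = 850·0.8 = 680.00
Σ N_h S_h = 2100.00
n for stratum District V = 212·680.00/2100.00 = 68.648 → 69

69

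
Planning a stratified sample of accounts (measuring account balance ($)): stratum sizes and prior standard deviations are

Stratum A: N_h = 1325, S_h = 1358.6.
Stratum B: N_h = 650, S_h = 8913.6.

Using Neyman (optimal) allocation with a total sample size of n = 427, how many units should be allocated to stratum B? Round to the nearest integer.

Neyman allocation: n_h = n · N_h S_h / Σ N_i S_i, with n = 427.
  stratum A: N_h·S_h = 1325·1358.6 = 1800145.00
  stratum B: N_h·S_h = 650·8913.6 = 5793840.00
Σ N_h S_h = 7593985.00
n for stratum B = 427·5793840.00/7593985.00 = 325.780 → 326

326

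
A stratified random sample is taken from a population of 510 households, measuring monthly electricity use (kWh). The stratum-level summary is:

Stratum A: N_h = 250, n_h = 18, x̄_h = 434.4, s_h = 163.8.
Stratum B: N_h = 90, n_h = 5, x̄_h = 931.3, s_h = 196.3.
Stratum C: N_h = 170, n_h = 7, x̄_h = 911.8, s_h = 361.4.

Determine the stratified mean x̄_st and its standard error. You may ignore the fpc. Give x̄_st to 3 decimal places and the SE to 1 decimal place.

x̄_st ≈ 681.222, SE ≈ 51.7

x̄_st = Σ W_h x̄_h = (250·434.4 + 90·931.3 + 170·911.8)/510 = 681.22157
V̂(x̄_st) = Σ W_h² s_h²/n_h, with W_h = N_h/N and N = 510:
  stratum A: (250/510)²·163.8²/18 = 358.175
  stratum B: (90/510)²·196.3²/5 = 240.002
  stratum C: (170/510)²·361.4²/7 = 2073.17
V̂(x̄_st) = 2671.35
SE(x̄_st) = √2671.35 = 51.6851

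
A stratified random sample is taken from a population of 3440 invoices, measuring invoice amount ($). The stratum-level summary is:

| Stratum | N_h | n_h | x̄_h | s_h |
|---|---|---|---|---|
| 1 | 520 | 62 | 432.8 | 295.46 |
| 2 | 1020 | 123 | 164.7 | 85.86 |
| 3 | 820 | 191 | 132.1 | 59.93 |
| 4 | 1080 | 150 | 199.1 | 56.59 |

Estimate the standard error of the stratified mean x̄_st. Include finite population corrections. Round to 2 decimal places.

V̂(x̄_st) = Σ W_h² (1 − n_h/N_h) s_h²/n_h, with W_h = N_h/N and N = 3440:
  stratum 1: (520/3440)²·(1 − 62/520)·295.46²/62 = 28.3372
  stratum 2: (1020/3440)²·(1 − 123/1020)·85.86²/123 = 4.63396
  stratum 3: (820/3440)²·(1 − 191/820)·59.93²/191 = 0.819602
  stratum 4: (1080/3440)²·(1 − 150/1080)·56.59²/150 = 1.81208
V̂(x̄_st) = 35.6029
SE(x̄_st) = √35.6029 = 5.96682

SE(x̄_st) ≈ 5.97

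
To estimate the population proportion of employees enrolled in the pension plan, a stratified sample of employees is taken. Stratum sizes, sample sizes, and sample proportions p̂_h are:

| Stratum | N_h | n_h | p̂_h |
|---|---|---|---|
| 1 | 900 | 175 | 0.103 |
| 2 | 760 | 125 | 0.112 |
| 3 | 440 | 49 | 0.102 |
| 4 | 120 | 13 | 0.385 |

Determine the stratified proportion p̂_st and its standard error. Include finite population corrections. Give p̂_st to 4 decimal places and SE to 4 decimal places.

p̂_st ≈ 0.1211, SE ≈ 0.0163

N = 2220; stratum weights W_h = N_h/N.
p̂_st = Σ W_h p̂_h = (900·0.103 + 760·0.112 + 440·0.102 + 120·0.385)/2220 = 0.12113
V̂(p̂_st) = Σ W_h² (1 − n_h/N_h) p̂_h(1−p̂_h)/(n_h−1):
  stratum 1: (900/2220)²·(1 − 175/900)·0.103·0.897/174 = 7.02999e-05
  stratum 2: (760/2220)²·(1 − 125/760)·0.112·0.888/124 = 7.854e-05
  stratum 3: (440/2220)²·(1 − 49/440)·0.102·0.898/48 = 6.6613e-05
  stratum 4: (120/2220)²·(1 − 13/120)·0.385·0.615/12 = 5.1406e-05
V̂(p̂_st) = 0.000266859; SE = √V̂ = 0.0163358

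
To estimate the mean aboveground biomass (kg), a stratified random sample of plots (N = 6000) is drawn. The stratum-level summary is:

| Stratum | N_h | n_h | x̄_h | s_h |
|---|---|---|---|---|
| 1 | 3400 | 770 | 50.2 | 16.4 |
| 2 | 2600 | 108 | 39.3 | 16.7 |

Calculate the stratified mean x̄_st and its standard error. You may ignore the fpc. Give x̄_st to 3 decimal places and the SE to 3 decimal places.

x̄_st = Σ W_h x̄_h = (3400·50.2 + 2600·39.3)/6000 = 45.47667
V̂(x̄_st) = Σ W_h² s_h²/n_h, with W_h = N_h/N and N = 6000:
  stratum 1: (3400/6000)²·16.4²/770 = 0.112164
  stratum 2: (2600/6000)²·16.7²/108 = 0.484901
V̂(x̄_st) = 0.597065
SE(x̄_st) = √0.597065 = 0.7727

x̄_st ≈ 45.477, SE ≈ 0.773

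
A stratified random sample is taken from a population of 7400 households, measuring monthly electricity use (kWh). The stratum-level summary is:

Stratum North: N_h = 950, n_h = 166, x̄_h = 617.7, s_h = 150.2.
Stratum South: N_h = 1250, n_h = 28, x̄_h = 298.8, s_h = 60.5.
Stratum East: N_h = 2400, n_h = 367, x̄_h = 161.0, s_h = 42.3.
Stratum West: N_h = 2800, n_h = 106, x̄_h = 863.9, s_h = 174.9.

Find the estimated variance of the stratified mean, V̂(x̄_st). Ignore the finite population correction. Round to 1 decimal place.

V̂(x̄_st) ≈ 47.8

V̂(x̄_st) = Σ W_h² s_h²/n_h, with W_h = N_h/N and N = 7400:
  stratum North: (950/7400)²·150.2²/166 = 2.23983
  stratum South: (1250/7400)²·60.5²/28 = 3.73
  stratum East: (2400/7400)²·42.3²/367 = 0.51283
  stratum West: (2800/7400)²·174.9²/106 = 41.3168
V̂(x̄_st) = 47.7994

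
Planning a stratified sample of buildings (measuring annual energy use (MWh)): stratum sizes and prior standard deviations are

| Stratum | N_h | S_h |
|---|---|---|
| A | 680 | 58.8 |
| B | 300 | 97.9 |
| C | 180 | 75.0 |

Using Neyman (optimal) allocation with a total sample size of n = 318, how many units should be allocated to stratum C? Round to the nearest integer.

Neyman allocation: n_h = n · N_h S_h / Σ N_i S_i, with n = 318.
  stratum A: N_h·S_h = 680·58.8 = 39984.00
  stratum B: N_h·S_h = 300·97.9 = 29370.00
  stratum C: N_h·S_h = 180·75.0 = 13500.00
Σ N_h S_h = 82854.00
n for stratum C = 318·13500.00/82854.00 = 51.814 → 52

52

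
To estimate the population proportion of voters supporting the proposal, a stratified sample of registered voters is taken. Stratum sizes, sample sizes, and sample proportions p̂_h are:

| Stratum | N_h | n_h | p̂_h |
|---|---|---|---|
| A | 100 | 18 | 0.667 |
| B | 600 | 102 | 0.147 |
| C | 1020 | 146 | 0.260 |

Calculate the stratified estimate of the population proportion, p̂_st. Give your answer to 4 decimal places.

N = 1720; stratum weights W_h = N_h/N.
p̂_st = Σ W_h p̂_h = (100·0.667 + 600·0.147 + 1020·0.260)/1720 = 0.24424

p̂_st ≈ 0.2442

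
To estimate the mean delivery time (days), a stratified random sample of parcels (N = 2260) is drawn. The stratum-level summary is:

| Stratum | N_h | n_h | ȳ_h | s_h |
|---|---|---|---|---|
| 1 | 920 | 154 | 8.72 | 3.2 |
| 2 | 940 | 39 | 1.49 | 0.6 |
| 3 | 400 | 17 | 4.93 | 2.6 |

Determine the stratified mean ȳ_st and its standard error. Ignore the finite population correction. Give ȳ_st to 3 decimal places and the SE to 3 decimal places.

ȳ_st ≈ 5.042, SE ≈ 0.158

ȳ_st = Σ W_h ȳ_h = (920·8.72 + 940·1.49 + 400·4.93)/2260 = 5.04204
V̂(ȳ_st) = Σ W_h² s_h²/n_h, with W_h = N_h/N and N = 2260:
  stratum 1: (920/2260)²·3.2²/154 = 0.0110189
  stratum 2: (940/2260)²·0.6²/39 = 0.0015969
  stratum 3: (400/2260)²·2.6²/17 = 0.0124566
V̂(ȳ_st) = 0.0250724
SE(ȳ_st) = √0.0250724 = 0.158343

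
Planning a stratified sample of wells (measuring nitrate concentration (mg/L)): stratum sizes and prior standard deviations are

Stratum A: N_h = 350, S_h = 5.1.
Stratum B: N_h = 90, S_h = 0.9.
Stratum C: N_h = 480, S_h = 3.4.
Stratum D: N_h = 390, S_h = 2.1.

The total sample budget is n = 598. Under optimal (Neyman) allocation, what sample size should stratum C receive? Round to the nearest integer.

Neyman allocation: n_h = n · N_h S_h / Σ N_i S_i, with n = 598.
  stratum A: N_h·S_h = 350·5.1 = 1785.00
  stratum B: N_h·S_h = 90·0.9 = 81.00
  stratum C: N_h·S_h = 480·3.4 = 1632.00
  stratum D: N_h·S_h = 390·2.1 = 819.00
Σ N_h S_h = 4317.00
n for stratum C = 598·1632.00/4317.00 = 226.068 → 226

226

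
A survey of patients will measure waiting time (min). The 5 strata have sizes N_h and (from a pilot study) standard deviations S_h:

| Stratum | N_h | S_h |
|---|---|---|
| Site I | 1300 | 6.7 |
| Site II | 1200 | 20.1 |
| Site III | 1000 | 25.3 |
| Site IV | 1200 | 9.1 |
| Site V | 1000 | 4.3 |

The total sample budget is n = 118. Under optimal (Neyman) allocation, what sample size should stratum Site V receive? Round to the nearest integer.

Neyman allocation: n_h = n · N_h S_h / Σ N_i S_i, with n = 118.
  stratum Site I: N_h·S_h = 1300·6.7 = 8710.00
  stratum Site II: N_h·S_h = 1200·20.1 = 24120.00
  stratum Site III: N_h·S_h = 1000·25.3 = 25300.00
  stratum Site IV: N_h·S_h = 1200·9.1 = 10920.00
  stratum Site V: N_h·S_h = 1000·4.3 = 4300.00
Σ N_h S_h = 73350.00
n for stratum Site V = 118·4300.00/73350.00 = 6.918 → 7

7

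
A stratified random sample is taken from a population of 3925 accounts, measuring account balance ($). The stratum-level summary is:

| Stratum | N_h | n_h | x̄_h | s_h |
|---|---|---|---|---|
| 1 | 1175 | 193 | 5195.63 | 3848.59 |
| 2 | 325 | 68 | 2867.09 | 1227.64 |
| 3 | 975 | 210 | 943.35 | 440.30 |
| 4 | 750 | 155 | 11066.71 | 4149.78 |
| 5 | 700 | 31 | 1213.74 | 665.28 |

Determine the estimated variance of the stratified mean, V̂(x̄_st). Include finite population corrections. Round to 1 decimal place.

V̂(x̄_st) ≈ 9565.1

V̂(x̄_st) = Σ W_h² (1 − n_h/N_h) s_h²/n_h, with W_h = N_h/N and N = 3925:
  stratum 1: (1175/3925)²·(1 − 193/1175)·3848.59²/193 = 5747.99
  stratum 2: (325/3925)²·(1 − 68/325)·1227.64²/68 = 120.163
  stratum 3: (975/3925)²·(1 − 210/975)·440.30²/210 = 44.6956
  stratum 4: (750/3925)²·(1 − 155/750)·4149.78²/155 = 3218.23
  stratum 5: (700/3925)²·(1 − 31/700)·665.28²/31 = 434.002
V̂(x̄_st) = 9565.08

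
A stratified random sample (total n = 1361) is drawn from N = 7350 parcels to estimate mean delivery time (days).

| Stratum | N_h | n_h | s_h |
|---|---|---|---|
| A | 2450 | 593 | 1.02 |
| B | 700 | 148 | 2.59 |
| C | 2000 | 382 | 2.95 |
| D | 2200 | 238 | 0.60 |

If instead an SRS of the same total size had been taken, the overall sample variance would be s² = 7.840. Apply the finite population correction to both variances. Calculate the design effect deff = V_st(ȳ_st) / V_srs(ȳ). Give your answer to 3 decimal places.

deff ≈ 0.417

V̂(ȳ_st) = Σ W_h² (1 − n_h/N_h) s_h²/n_h, with W_h = N_h/N and N = 7350:
  stratum A: (2450/7350)²·(1 − 593/2450)·1.02²/593 = 0.000147757
  stratum B: (700/7350)²·(1 − 148/700)·2.59²/148 = 0.00032419
  stratum C: (2000/7350)²·(1 − 382/2000)·2.95²/382 = 0.00136463
  stratum D: (2200/7350)²·(1 − 238/2200)·0.60²/238 = 0.000120857
V_st = 0.00195743
V_srs = (1 − 1361/7350)·7.840/1361 = 0.0046938
deff = V_st / V_srs = 0.00195743/0.0046938 = 0.4170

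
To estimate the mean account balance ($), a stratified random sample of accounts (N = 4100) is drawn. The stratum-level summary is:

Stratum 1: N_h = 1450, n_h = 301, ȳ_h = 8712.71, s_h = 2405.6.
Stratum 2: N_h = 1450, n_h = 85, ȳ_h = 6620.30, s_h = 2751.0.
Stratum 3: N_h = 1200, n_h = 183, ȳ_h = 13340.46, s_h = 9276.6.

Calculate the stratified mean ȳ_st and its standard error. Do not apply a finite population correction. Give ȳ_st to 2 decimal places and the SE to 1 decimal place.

ȳ_st = Σ W_h ȳ_h = (1450·8712.71 + 1450·6620.30 + 1200·13340.46)/4100 = 9327.17476
V̂(ȳ_st) = Σ W_h² s_h²/n_h, with W_h = N_h/N and N = 4100:
  stratum 1: (1450/4100)²·2405.6²/301 = 2404.63
  stratum 2: (1450/4100)²·2751.0²/85 = 11136
  stratum 3: (1200/4100)²·9276.6²/183 = 40283
V̂(ȳ_st) = 53823.6
SE(ȳ_st) = √53823.6 = 231.999

ȳ_st ≈ 9327.17, SE ≈ 232.0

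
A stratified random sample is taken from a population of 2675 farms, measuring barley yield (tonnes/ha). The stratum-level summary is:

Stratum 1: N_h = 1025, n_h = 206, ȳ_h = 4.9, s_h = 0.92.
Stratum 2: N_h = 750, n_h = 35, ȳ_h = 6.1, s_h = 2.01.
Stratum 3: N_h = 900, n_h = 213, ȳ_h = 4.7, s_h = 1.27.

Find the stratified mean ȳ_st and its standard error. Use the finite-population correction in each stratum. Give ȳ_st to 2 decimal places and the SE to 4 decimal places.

ȳ_st ≈ 5.17, SE ≈ 0.0989

ȳ_st = Σ W_h ȳ_h = (1025·4.9 + 750·6.1 + 900·4.7)/2675 = 5.16916
V̂(ȳ_st) = Σ W_h² (1 − n_h/N_h) s_h²/n_h, with W_h = N_h/N and N = 2675:
  stratum 1: (1025/2675)²·(1 − 206/1025)·0.92²/206 = 0.000482024
  stratum 2: (750/2675)²·(1 − 35/750)·2.01²/35 = 0.00865055
  stratum 3: (900/2675)²·(1 − 213/900)·1.27²/213 = 0.000654304
V̂(ȳ_st) = 0.00978688
SE(ȳ_st) = √0.00978688 = 0.0989287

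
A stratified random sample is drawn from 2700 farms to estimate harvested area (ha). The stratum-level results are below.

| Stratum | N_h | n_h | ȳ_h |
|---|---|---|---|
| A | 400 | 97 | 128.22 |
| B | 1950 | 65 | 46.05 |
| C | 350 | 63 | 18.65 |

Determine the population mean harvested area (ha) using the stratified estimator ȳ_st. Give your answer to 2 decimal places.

ȳ_st ≈ 54.67

N = Σ N_h = 2700. Stratum weights W_h = N_h/N.
ȳ_st = (400·128.22 + 1950·46.05 + 350·18.65) / 2700 = 54.6715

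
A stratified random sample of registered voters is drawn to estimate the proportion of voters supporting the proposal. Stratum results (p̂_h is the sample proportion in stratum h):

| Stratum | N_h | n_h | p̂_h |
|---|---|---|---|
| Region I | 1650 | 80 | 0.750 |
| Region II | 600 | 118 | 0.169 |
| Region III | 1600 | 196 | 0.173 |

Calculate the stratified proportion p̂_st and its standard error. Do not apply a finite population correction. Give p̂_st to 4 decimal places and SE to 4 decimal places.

p̂_st ≈ 0.4197, SE ≈ 0.0243

N = 3850; stratum weights W_h = N_h/N.
p̂_st = Σ W_h p̂_h = (1650·0.750 + 600·0.169 + 1600·0.173)/3850 = 0.41966
V̂(p̂_st) = Σ W_h² p̂_h(1−p̂_h)/(n_h−1):
  stratum Region I: (1650/3850)²·0.750·0.250/79 = 0.000435934
  stratum Region II: (600/3850)²·0.169·0.831/117 = 2.9153e-05
  stratum Region III: (1600/3850)²·0.173·0.827/195 = 0.000126717
V̂(p̂_st) = 0.000591804; SE = √V̂ = 0.024327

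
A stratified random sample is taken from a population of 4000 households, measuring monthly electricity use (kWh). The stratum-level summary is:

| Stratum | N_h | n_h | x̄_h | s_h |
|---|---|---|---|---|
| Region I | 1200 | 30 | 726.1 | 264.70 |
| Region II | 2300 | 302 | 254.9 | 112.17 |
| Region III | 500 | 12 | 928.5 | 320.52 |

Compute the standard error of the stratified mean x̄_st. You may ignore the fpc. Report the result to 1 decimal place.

V̂(x̄_st) = Σ W_h² s_h²/n_h, with W_h = N_h/N and N = 4000:
  stratum Region I: (1200/4000)²·264.70²/30 = 210.198
  stratum Region II: (2300/4000)²·112.17²/302 = 13.7747
  stratum Region III: (500/4000)²·320.52²/12 = 133.767
V̂(x̄_st) = 357.74
SE(x̄_st) = √357.74 = 18.914

SE(x̄_st) ≈ 18.9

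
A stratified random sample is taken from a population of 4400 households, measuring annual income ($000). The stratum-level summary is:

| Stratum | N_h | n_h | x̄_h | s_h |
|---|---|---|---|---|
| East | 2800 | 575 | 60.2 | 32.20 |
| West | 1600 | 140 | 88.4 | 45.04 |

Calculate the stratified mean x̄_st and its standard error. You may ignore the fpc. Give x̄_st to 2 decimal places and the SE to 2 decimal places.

x̄_st ≈ 70.45, SE ≈ 1.63

x̄_st = Σ W_h x̄_h = (2800·60.2 + 1600·88.4)/4400 = 70.45455
V̂(x̄_st) = Σ W_h² s_h²/n_h, with W_h = N_h/N and N = 4400:
  stratum East: (2800/4400)²·32.20²/575 = 0.730221
  stratum West: (1600/4400)²·45.04²/140 = 1.91603
V̂(x̄_st) = 2.64626
SE(x̄_st) = √2.64626 = 1.62673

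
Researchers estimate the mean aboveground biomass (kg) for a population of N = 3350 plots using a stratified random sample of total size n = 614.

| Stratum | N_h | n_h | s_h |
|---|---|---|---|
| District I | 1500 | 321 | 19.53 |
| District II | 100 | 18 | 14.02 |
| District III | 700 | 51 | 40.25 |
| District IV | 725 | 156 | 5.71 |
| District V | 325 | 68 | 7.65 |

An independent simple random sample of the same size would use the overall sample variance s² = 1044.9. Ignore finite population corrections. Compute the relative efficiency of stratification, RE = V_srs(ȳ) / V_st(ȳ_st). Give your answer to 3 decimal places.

V̂(ȳ_st) = Σ W_h² s_h²/n_h, with W_h = N_h/N and N = 3350:
  stratum District I: (1500/3350)²·19.53²/321 = 0.238228
  stratum District II: (100/3350)²·14.02²/18 = 0.00973047
  stratum District III: (700/3350)²·40.25²/51 = 1.38697
  stratum District IV: (725/3350)²·5.71²/156 = 0.0097889
  stratum District V: (325/3350)²·7.65²/68 = 0.00810011
V_st = 1.65282
V_srs = s²/n = 1044.9/614 = 1.70179
Relative efficiency = V_srs / V_st = 1.70179/1.65282 = 1.0296

RE ≈ 1.030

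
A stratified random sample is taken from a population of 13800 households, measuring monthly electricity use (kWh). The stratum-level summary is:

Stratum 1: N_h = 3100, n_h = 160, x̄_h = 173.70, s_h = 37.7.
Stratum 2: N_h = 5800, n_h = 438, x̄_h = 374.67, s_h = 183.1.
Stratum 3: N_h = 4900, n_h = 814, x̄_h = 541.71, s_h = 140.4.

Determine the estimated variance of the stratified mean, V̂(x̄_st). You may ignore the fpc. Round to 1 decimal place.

V̂(x̄_st) ≈ 17.0

V̂(x̄_st) = Σ W_h² s_h²/n_h, with W_h = N_h/N and N = 13800:
  stratum 1: (3100/13800)²·37.7²/160 = 0.448258
  stratum 2: (5800/13800)²·183.1²/438 = 13.5207
  stratum 3: (4900/13800)²·140.4²/814 = 3.05312
V̂(x̄_st) = 17.0221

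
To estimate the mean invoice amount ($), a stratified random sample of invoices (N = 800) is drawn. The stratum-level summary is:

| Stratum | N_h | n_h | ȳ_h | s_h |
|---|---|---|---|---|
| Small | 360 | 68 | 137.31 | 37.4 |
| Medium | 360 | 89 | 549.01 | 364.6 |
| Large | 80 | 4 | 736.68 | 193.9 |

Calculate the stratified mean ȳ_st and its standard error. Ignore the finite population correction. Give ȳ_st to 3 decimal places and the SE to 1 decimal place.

ȳ_st = Σ W_h ȳ_h = (360·137.31 + 360·549.01 + 80·736.68)/800 = 382.51200
V̂(ȳ_st) = Σ W_h² s_h²/n_h, with W_h = N_h/N and N = 800:
  stratum Small: (360/800)²·37.4²/68 = 4.16542
  stratum Medium: (360/800)²·364.6²/89 = 302.46
  stratum Large: (80/800)²·193.9²/4 = 93.993
V̂(ȳ_st) = 400.619
SE(ȳ_st) = √400.619 = 20.0155

ȳ_st ≈ 382.512, SE ≈ 20.0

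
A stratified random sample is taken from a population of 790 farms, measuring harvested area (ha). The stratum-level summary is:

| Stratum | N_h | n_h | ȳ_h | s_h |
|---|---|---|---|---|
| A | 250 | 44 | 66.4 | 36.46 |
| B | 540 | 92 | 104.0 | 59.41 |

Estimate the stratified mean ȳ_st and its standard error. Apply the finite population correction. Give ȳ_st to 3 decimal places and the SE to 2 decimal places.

ȳ_st = Σ W_h ȳ_h = (250·66.4 + 540·104.0)/790 = 92.10127
V̂(ȳ_st) = Σ W_h² (1 − n_h/N_h) s_h²/n_h, with W_h = N_h/N and N = 790:
  stratum A: (250/790)²·(1 − 44/250)·36.46²/44 = 2.49307
  stratum B: (540/790)²·(1 − 92/540)·59.41²/92 = 14.8713
V̂(ȳ_st) = 17.3644
SE(ȳ_st) = √17.3644 = 4.16706

ȳ_st ≈ 92.101, SE ≈ 4.17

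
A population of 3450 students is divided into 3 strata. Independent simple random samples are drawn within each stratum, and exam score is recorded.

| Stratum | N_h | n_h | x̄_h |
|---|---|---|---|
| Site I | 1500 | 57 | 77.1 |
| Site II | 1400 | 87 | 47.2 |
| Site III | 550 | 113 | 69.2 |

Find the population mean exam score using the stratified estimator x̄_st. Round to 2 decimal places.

N = Σ N_h = 3450. Stratum weights W_h = N_h/N.
x̄_st = (1500·77.1 + 1400·47.2 + 550·69.2) / 3450 = 63.7072

x̄_st ≈ 63.71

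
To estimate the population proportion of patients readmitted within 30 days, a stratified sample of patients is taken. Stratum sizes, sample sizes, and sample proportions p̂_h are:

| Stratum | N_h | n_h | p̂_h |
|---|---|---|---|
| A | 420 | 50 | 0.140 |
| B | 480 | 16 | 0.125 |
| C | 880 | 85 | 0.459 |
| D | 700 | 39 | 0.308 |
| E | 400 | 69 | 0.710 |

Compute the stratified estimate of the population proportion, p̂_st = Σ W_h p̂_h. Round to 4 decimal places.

N = 2880; stratum weights W_h = N_h/N.
p̂_st = Σ W_h p̂_h = (420·0.140 + 480·0.125 + 880·0.459 + 700·0.308 + 400·0.710)/2880 = 0.35497

p̂_st ≈ 0.3550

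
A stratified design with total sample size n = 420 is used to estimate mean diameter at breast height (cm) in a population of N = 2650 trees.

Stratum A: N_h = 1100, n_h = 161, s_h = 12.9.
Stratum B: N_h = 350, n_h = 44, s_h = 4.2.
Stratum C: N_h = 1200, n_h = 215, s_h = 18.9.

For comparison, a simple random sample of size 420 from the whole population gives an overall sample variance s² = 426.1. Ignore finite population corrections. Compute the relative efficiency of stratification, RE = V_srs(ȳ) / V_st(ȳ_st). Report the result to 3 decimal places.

RE ≈ 1.930

V̂(ȳ_st) = Σ W_h² s_h²/n_h, with W_h = N_h/N and N = 2650:
  stratum A: (1100/2650)²·12.9²/161 = 0.178093
  stratum B: (350/2650)²·4.2²/44 = 0.00699343
  stratum C: (1200/2650)²·18.9²/215 = 0.340687
V_st = 0.525774
V_srs = s²/n = 426.1/420 = 1.01452
Relative efficiency = V_srs / V_st = 1.01452/0.525774 = 1.9296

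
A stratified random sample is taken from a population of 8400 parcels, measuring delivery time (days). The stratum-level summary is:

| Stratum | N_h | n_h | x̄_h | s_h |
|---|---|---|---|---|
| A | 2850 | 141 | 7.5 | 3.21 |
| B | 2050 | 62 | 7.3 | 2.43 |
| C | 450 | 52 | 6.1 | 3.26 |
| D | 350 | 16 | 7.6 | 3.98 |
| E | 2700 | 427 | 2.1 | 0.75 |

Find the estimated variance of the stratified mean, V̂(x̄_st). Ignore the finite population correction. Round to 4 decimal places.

V̂(x̄_st) = Σ W_h² s_h²/n_h, with W_h = N_h/N and N = 8400:
  stratum A: (2850/8400)²·3.21²/141 = 0.00841244
  stratum B: (2050/8400)²·2.43²/62 = 0.00567244
  stratum C: (450/8400)²·3.26²/52 = 0.000586541
  stratum D: (350/8400)²·3.98²/16 = 0.00171879
  stratum E: (2700/8400)²·0.75²/427 = 0.000136102
V̂(x̄_st) = 0.0165263

V̂(x̄_st) ≈ 0.0165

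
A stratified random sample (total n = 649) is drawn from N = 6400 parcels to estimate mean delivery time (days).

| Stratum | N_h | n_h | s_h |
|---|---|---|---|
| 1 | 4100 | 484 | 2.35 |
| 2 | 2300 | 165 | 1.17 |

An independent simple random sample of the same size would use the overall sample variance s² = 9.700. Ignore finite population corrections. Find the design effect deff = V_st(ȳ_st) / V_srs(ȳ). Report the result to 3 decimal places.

deff ≈ 0.385

V̂(ȳ_st) = Σ W_h² s_h²/n_h, with W_h = N_h/N and N = 6400:
  stratum 1: (4100/6400)²·2.35²/484 = 0.00468272
  stratum 2: (2300/6400)²·1.17²/165 = 0.00107148
V_st = 0.0057542
V_srs = s²/n = 9.700/649 = 0.0149461
deff = V_st / V_srs = 0.0057542/0.0149461 = 0.3850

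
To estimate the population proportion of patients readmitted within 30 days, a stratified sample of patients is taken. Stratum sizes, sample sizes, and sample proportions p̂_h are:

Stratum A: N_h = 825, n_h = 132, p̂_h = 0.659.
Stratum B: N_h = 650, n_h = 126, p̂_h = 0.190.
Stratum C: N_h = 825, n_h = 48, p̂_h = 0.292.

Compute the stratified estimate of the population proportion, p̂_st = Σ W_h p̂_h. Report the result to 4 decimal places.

N = 2300; stratum weights W_h = N_h/N.
p̂_st = Σ W_h p̂_h = (825·0.659 + 650·0.190 + 825·0.292)/2300 = 0.39482

p̂_st ≈ 0.3948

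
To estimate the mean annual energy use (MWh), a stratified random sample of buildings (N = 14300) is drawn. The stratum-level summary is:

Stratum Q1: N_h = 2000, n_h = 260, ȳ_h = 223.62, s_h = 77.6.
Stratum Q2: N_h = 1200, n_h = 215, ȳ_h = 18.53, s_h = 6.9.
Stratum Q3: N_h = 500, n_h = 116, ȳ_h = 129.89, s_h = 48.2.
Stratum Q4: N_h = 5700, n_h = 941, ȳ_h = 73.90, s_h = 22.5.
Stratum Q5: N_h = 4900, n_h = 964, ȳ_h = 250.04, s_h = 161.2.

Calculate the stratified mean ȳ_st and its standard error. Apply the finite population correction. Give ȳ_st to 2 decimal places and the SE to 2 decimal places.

ȳ_st ≈ 152.51, SE ≈ 1.74

ȳ_st = Σ W_h ȳ_h = (2000·223.62 + 1200·18.53 + 500·129.89 + 5700·73.90 + 4900·250.04)/14300 = 152.50678
V̂(ȳ_st) = Σ W_h² (1 − n_h/N_h) s_h²/n_h, with W_h = N_h/N and N = 14300:
  stratum Q1: (2000/14300)²·(1 − 260/2000)·77.6²/260 = 0.394146
  stratum Q2: (1200/14300)²·(1 − 215/1200)·6.9²/215 = 0.00127999
  stratum Q3: (500/14300)²·(1 − 116/500)·48.2²/116 = 0.0188046
  stratum Q4: (5700/14300)²·(1 − 941/5700)·22.5²/941 = 0.0713664
  stratum Q5: (4900/14300)²·(1 − 964/4900)·161.2²/964 = 2.54233
V̂(ȳ_st) = 3.02793
SE(ȳ_st) = √3.02793 = 1.74009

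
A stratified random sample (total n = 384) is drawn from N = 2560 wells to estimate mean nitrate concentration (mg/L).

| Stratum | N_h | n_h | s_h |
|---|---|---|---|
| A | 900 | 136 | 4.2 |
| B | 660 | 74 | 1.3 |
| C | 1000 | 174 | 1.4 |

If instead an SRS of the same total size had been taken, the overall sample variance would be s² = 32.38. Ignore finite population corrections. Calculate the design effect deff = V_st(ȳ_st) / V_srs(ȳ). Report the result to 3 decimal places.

deff ≈ 0.229

V̂(ȳ_st) = Σ W_h² s_h²/n_h, with W_h = N_h/N and N = 2560:
  stratum A: (900/2560)²·4.2²/136 = 0.0160312
  stratum B: (660/2560)²·1.3²/74 = 0.00151797
  stratum C: (1000/2560)²·1.4²/174 = 0.00171881
V_st = 0.0192679
V_srs = s²/n = 32.38/384 = 0.0843229
deff = V_st / V_srs = 0.0192679/0.0843229 = 0.2285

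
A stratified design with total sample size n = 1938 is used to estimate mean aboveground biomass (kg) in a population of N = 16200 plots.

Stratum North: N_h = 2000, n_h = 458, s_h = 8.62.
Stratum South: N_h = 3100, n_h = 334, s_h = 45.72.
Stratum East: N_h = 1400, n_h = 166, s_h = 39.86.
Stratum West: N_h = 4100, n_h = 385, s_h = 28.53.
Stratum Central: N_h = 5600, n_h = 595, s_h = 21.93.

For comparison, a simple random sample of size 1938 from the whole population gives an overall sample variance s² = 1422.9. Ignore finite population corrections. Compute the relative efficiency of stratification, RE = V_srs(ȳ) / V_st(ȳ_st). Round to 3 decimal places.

RE ≈ 1.372

V̂(ȳ_st) = Σ W_h² s_h²/n_h, with W_h = N_h/N and N = 16200:
  stratum North: (2000/16200)²·8.62²/458 = 0.00247274
  stratum South: (3100/16200)²·45.72²/334 = 0.229171
  stratum East: (1400/16200)²·39.86²/166 = 0.0714813
  stratum West: (4100/16200)²·28.53²/385 = 0.135419
  stratum Central: (5600/16200)²·21.93²/595 = 0.0965843
V_st = 0.535128
V_srs = s²/n = 1422.9/1938 = 0.734211
Relative efficiency = V_srs / V_st = 0.734211/0.535128 = 1.3720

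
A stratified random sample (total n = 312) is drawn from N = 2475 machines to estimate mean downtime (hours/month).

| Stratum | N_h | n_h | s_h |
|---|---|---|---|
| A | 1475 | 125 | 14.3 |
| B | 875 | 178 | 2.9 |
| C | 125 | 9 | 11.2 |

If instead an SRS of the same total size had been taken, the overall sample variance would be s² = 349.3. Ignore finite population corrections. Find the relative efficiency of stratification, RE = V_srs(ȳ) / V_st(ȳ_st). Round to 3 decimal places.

RE ≈ 1.799

V̂(ȳ_st) = Σ W_h² s_h²/n_h, with W_h = N_h/N and N = 2475:
  stratum A: (1475/2475)²·14.3²/125 = 0.581026
  stratum B: (875/2475)²·2.9²/178 = 0.0059053
  stratum C: (125/2475)²·11.2²/9 = 0.0355519
V_st = 0.622483
V_srs = s²/n = 349.3/312 = 1.11955
Relative efficiency = V_srs / V_st = 1.11955/0.622483 = 1.7985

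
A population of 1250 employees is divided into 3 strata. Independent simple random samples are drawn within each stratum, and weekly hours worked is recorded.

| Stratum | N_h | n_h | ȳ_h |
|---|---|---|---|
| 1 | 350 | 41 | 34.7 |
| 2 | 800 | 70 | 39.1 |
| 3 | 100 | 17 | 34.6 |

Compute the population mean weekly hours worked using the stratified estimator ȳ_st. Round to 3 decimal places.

ȳ_st ≈ 37.508

N = Σ N_h = 1250. Stratum weights W_h = N_h/N.
ȳ_st = (350·34.7 + 800·39.1 + 100·34.6) / 1250 = 37.50800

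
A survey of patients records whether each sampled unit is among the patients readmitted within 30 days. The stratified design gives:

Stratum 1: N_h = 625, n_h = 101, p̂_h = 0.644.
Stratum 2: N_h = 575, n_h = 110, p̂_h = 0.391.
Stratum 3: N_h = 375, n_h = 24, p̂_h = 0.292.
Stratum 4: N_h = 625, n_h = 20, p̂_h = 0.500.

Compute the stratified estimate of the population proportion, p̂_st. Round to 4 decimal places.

p̂_st ≈ 0.4770

N = 2200; stratum weights W_h = N_h/N.
p̂_st = Σ W_h p̂_h = (625·0.644 + 575·0.391 + 375·0.292 + 625·0.500)/2200 = 0.47697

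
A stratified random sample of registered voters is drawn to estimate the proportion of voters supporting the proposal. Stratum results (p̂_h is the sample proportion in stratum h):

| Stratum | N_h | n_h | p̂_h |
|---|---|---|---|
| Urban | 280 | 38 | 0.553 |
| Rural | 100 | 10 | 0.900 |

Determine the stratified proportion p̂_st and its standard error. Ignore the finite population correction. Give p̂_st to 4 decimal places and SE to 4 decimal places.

N = 380; stratum weights W_h = N_h/N.
p̂_st = Σ W_h p̂_h = (280·0.553 + 100·0.900)/380 = 0.64432
V̂(p̂_st) = Σ W_h² p̂_h(1−p̂_h)/(n_h−1):
  stratum Urban: (280/380)²·0.553·0.447/37 = 0.00362727
  stratum Rural: (100/380)²·0.900·0.100/9 = 0.000692521
V̂(p̂_st) = 0.00431979; SE = √V̂ = 0.0657251

p̂_st ≈ 0.6443, SE ≈ 0.0657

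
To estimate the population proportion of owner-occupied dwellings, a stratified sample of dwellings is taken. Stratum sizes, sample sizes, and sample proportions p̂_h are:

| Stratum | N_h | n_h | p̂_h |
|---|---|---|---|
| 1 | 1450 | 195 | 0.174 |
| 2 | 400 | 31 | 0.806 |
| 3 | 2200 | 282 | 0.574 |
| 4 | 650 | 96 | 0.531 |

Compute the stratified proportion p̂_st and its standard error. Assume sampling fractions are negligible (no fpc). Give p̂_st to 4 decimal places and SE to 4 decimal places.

N = 4700; stratum weights W_h = N_h/N.
p̂_st = Σ W_h p̂_h = (1450·0.174 + 400·0.806 + 2200·0.574 + 650·0.531)/4700 = 0.46439
V̂(p̂_st) = Σ W_h² p̂_h(1−p̂_h)/(n_h−1):
  stratum 1: (1450/4700)²·0.174·0.826/194 = 7.05128e-05
  stratum 2: (400/4700)²·0.806·0.194/30 = 3.7752e-05
  stratum 3: (2200/4700)²·0.574·0.426/281 = 0.000190662
  stratum 4: (650/4700)²·0.531·0.469/95 = 5.01389e-05
V̂(p̂_st) = 0.000349066; SE = √V̂ = 0.0186833

p̂_st ≈ 0.4644, SE ≈ 0.0187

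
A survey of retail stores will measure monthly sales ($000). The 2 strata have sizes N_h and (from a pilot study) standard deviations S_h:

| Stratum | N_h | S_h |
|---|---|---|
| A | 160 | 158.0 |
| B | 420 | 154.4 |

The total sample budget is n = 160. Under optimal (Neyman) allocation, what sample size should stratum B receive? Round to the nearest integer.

Neyman allocation: n_h = n · N_h S_h / Σ N_i S_i, with n = 160.
  stratum A: N_h·S_h = 160·158.0 = 25280.00
  stratum B: N_h·S_h = 420·154.4 = 64848.00
Σ N_h S_h = 90128.00
n for stratum B = 160·64848.00/90128.00 = 115.122 → 115

115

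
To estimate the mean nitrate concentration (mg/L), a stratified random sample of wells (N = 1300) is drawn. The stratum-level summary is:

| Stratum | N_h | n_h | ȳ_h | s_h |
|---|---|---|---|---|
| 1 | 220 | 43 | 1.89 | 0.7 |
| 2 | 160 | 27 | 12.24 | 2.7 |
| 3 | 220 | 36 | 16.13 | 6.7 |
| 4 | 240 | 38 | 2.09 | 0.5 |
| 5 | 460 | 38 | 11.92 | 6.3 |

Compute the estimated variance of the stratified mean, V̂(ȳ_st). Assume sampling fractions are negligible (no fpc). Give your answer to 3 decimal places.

V̂(ȳ_st) = Σ W_h² s_h²/n_h, with W_h = N_h/N and N = 1300:
  stratum 1: (220/1300)²·0.7²/43 = 0.000326352
  stratum 2: (160/1300)²·2.7²/27 = 0.00408994
  stratum 3: (220/1300)²·6.7²/36 = 0.0357113
  stratum 4: (240/1300)²·0.5²/38 = 0.000224229
  stratum 5: (460/1300)²·6.3²/38 = 0.130776
V̂(ȳ_st) = 0.171127

V̂(ȳ_st) ≈ 0.171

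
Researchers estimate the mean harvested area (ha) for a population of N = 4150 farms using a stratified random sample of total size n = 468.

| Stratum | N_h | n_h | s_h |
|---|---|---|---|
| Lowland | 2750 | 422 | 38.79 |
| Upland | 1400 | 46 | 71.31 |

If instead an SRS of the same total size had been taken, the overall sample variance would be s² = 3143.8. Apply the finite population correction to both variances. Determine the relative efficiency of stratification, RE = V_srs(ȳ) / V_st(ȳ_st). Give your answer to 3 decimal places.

RE ≈ 0.442

V̂(ȳ_st) = Σ W_h² (1 − n_h/N_h) s_h²/n_h, with W_h = N_h/N and N = 4150:
  stratum Lowland: (2750/4150)²·(1 − 422/2750)·38.79²/422 = 1.3254
  stratum Upland: (1400/4150)²·(1 − 46/1400)·71.31²/46 = 12.1673
V_st = 13.4927
V_srs = (1 − 468/4150)·3143.8/468 = 5.95998
Relative efficiency = V_srs / V_st = 5.95998/13.4927 = 0.4417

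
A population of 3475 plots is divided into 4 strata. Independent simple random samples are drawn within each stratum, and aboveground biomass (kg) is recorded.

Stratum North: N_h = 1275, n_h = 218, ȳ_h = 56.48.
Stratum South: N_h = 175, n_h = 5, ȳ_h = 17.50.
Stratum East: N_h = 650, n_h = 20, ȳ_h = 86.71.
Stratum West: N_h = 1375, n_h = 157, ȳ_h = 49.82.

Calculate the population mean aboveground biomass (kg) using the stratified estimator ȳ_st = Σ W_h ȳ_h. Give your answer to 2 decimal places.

N = Σ N_h = 3475. Stratum weights W_h = N_h/N.
ȳ_st = (1275·56.48 + 175·17.50 + 650·86.71 + 1375·49.82) / 3475 = 57.5363

ȳ_st ≈ 57.54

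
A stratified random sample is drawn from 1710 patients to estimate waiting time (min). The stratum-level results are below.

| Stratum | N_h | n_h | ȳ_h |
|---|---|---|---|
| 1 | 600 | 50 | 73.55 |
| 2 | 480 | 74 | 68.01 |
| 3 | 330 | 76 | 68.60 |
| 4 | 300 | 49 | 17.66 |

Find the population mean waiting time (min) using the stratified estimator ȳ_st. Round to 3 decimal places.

N = Σ N_h = 1710. Stratum weights W_h = N_h/N.
ȳ_st = (600·73.55 + 480·68.01 + 330·68.60 + 300·17.66) / 1710 = 61.23439

ȳ_st ≈ 61.234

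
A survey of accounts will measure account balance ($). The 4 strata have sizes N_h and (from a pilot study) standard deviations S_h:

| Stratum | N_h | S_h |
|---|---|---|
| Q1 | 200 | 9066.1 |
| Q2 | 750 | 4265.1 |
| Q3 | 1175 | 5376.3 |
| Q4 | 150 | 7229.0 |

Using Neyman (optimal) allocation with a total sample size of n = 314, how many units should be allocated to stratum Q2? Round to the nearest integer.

Neyman allocation: n_h = n · N_h S_h / Σ N_i S_i, with n = 314.
  stratum Q1: N_h·S_h = 200·9066.1 = 1813220.00
  stratum Q2: N_h·S_h = 750·4265.1 = 3198825.00
  stratum Q3: N_h·S_h = 1175·5376.3 = 6317152.50
  stratum Q4: N_h·S_h = 150·7229.0 = 1084350.00
Σ N_h S_h = 12413547.50
n for stratum Q2 = 314·3198825.00/12413547.50 = 80.914 → 81

81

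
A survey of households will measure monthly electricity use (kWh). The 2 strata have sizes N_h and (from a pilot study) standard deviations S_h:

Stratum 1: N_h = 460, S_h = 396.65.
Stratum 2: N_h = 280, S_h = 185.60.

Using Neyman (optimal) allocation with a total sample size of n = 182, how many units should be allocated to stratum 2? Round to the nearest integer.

Neyman allocation: n_h = n · N_h S_h / Σ N_i S_i, with n = 182.
  stratum 1: N_h·S_h = 460·396.65 = 182459.00
  stratum 2: N_h·S_h = 280·185.60 = 51968.00
Σ N_h S_h = 234427.00
n for stratum 2 = 182·51968.00/234427.00 = 40.346 → 40

40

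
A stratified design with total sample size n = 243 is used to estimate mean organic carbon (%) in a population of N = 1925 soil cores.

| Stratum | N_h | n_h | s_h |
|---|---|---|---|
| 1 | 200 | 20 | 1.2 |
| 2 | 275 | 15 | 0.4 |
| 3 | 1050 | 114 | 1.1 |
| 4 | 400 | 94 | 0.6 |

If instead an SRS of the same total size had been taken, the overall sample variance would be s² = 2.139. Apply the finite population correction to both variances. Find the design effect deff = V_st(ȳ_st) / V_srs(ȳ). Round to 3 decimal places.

deff ≈ 0.500

V̂(ȳ_st) = Σ W_h² (1 − n_h/N_h) s_h²/n_h, with W_h = N_h/N and N = 1925:
  stratum 1: (200/1925)²·(1 − 20/200)·1.2²/20 = 0.000699477
  stratum 2: (275/1925)²·(1 − 15/275)·0.4²/15 = 0.000205813
  stratum 3: (1050/1925)²·(1 − 114/1050)·1.1²/114 = 0.00281504
  stratum 4: (400/1925)²·(1 − 94/400)·0.6²/94 = 0.000126501
V_st = 0.00384683
V_srs = (1 − 243/1925)·2.139/243 = 0.0076913
deff = V_st / V_srs = 0.00384683/0.0076913 = 0.5002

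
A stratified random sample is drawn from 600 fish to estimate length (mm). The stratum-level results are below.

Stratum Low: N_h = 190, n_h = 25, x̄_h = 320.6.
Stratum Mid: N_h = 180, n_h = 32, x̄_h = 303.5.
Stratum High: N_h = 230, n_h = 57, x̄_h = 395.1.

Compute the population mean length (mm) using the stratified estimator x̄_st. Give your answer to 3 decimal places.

x̄_st ≈ 344.028

N = Σ N_h = 600. Stratum weights W_h = N_h/N.
x̄_st = (190·320.6 + 180·303.5 + 230·395.1) / 600 = 344.02833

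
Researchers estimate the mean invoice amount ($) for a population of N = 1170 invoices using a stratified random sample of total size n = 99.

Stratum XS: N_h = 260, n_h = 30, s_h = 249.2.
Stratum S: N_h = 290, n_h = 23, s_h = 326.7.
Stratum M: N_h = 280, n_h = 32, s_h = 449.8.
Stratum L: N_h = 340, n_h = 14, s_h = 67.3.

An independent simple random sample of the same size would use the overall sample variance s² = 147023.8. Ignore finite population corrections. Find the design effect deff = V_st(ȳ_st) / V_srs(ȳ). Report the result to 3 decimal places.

V̂(ȳ_st) = Σ W_h² s_h²/n_h, with W_h = N_h/N and N = 1170:
  stratum XS: (260/1170)²·249.2²/30 = 102.223
  stratum S: (290/1170)²·326.7²/23 = 285.098
  stratum M: (280/1170)²·449.8²/32 = 362.104
  stratum L: (340/1170)²·67.3²/14 = 27.3205
V_st = 776.746
V_srs = s²/n = 147023.8/99 = 1485.09
deff = V_st / V_srs = 776.746/1485.09 = 0.5230

deff ≈ 0.523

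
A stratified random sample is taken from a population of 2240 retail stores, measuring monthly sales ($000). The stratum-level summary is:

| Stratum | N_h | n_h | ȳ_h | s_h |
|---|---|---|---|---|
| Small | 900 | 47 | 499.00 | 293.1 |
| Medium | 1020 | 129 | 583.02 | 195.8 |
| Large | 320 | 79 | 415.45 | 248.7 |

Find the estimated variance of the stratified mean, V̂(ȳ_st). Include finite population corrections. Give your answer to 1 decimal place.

V̂(ȳ_st) ≈ 345.5

V̂(ȳ_st) = Σ W_h² (1 − n_h/N_h) s_h²/n_h, with W_h = N_h/N and N = 2240:
  stratum Small: (900/2240)²·(1 − 47/900)·293.1²/47 = 279.659
  stratum Medium: (1020/2240)²·(1 − 129/1020)·195.8²/129 = 53.8291
  stratum Large: (320/2240)²·(1 − 79/320)·248.7²/79 = 12.0336
V̂(ȳ_st) = 345.522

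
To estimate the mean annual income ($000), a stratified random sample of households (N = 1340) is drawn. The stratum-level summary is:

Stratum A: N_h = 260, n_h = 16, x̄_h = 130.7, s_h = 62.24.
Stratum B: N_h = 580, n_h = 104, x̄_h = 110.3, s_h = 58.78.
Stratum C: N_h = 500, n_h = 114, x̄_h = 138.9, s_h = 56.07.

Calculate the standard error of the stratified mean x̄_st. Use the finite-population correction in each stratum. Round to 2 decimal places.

V̂(x̄_st) = Σ W_h² (1 − n_h/N_h) s_h²/n_h, with W_h = N_h/N and N = 1340:
  stratum A: (260/1340)²·(1 − 16/260)·62.24²/16 = 8.55407
  stratum B: (580/1340)²·(1 − 104/580)·58.78²/104 = 5.108
  stratum C: (500/1340)²·(1 − 114/500)·56.07²/114 = 2.96418
V̂(x̄_st) = 16.6262
SE(x̄_st) = √16.6262 = 4.07753

SE(x̄_st) ≈ 4.08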